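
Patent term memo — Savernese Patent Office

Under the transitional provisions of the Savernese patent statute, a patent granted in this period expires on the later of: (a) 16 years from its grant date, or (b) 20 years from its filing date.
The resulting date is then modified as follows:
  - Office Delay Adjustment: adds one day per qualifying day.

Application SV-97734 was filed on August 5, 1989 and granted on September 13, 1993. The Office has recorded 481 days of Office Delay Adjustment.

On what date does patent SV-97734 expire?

January 7, 2011

(a) grant + 16 years → 13 September 2009.
(b) filing + 20 years → 5 August 2009.
Later of the two: 13 September 2009.
Office Delay Adjustment: +481 days → 7 January 2011.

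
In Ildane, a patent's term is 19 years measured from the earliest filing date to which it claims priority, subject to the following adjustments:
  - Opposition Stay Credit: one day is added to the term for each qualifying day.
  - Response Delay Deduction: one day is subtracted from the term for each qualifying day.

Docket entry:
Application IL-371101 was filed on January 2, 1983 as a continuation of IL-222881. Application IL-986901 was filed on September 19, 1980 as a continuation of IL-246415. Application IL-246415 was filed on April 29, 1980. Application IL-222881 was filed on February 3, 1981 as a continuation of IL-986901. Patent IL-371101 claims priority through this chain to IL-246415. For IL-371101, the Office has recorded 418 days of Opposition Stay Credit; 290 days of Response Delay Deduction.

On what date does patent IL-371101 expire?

Earliest priority filing: 29 April 1980.
Base term: 29 April 1980 + 19 years → 29 April 1999.
Opposition Stay Credit: +418 days → 20 June 2000.
Response Delay Deduction: −290 days → 4 September 1999.

September 4, 1999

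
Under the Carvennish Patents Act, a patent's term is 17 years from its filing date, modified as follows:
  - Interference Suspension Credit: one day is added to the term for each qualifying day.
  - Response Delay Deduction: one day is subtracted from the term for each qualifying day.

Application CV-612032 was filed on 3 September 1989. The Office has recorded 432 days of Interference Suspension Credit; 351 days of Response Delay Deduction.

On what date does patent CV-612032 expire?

November 23, 2006

Base term: filing date + 17 years → 3 September 2006.
Interference Suspension Credit: +432 days → 9 November 2007.
Response Delay Deduction: −351 days → 23 November 2006.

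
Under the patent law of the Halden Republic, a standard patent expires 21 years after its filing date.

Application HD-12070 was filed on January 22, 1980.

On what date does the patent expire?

2001-01-22

Filing date + 21 years → 22 January 2001.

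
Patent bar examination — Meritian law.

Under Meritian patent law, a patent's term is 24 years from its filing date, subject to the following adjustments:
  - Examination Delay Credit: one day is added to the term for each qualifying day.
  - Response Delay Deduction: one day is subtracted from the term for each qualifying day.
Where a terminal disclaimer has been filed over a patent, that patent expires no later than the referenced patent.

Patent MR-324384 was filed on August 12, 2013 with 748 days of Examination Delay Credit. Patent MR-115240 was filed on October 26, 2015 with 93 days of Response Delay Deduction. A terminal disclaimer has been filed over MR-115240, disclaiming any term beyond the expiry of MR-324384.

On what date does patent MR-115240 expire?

July 25, 2039

Natural term of MR-115240:
  Base: filing + 24 years → 26 October 2039.
  Response Delay Deduction: −93 days → 25 July 2039.
Expiry of referenced patent MR-324384:
  Base: filing + 24 years → 12 August 2037.
  Examination Delay Credit: +748 days → 30 August 2039.
Terminal disclaimer: MR-115240 expires on the earlier of 25 July 2039 and 30 August 2039.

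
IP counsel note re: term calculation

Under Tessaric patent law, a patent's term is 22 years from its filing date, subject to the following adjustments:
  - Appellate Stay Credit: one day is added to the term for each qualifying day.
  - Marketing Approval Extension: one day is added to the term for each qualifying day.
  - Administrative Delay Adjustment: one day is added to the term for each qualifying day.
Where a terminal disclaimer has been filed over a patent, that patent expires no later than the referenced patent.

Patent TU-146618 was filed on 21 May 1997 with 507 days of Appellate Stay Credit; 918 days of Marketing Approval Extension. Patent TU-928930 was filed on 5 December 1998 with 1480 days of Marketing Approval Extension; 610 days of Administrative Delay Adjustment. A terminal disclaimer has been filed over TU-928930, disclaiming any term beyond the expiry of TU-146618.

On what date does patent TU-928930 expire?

2023-04-15

Natural term of TU-928930:
  Base: filing + 22 years → 5 December 2020.
  Marketing Approval Extension: +1480 days → 24 December 2024.
  Administrative Delay Adjustment: +610 days → 26 August 2026.
Expiry of referenced patent TU-146618:
  Base: filing + 22 years → 21 May 2019.
  Appellate Stay Credit: +507 days → 9 October 2020.
  Marketing Approval Extension: +918 days → 15 April 2023.
Terminal disclaimer: TU-928930 expires on the earlier of 26 August 2026 and 15 April 2023.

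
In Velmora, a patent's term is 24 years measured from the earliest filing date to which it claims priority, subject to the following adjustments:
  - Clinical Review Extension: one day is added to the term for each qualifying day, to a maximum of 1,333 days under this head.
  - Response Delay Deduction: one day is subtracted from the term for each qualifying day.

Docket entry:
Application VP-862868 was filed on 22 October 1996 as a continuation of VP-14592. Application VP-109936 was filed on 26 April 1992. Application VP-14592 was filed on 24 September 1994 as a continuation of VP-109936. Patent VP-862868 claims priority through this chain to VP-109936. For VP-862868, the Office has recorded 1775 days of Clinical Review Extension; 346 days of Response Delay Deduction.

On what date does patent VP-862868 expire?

January 8, 2019

Earliest priority filing: 26 April 1992.
Base term: 26 April 1992 + 24 years → 26 April 2016.
Clinical Review Extension: 1775 days claimed exceeds the 1333-day cap, so +1333 days → 20 December 2019.
Response Delay Deduction: −346 days → 8 January 2019.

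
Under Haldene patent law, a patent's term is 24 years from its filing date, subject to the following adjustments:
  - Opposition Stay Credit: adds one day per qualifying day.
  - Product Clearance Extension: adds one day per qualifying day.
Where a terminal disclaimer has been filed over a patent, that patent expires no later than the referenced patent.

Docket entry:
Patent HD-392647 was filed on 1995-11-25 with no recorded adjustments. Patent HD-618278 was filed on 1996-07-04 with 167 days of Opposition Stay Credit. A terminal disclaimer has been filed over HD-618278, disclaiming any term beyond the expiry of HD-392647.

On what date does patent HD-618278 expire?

Natural term of HD-618278:
  Base: filing + 24 years → 4 July 2020.
  Opposition Stay Credit: +167 days → 18 December 2020.
Expiry of referenced patent HD-392647:
  Base: filing + 24 years → 25 November 2019.
Terminal disclaimer: HD-618278 expires on the earlier of 18 December 2020 and 25 November 2019.

November 25, 2019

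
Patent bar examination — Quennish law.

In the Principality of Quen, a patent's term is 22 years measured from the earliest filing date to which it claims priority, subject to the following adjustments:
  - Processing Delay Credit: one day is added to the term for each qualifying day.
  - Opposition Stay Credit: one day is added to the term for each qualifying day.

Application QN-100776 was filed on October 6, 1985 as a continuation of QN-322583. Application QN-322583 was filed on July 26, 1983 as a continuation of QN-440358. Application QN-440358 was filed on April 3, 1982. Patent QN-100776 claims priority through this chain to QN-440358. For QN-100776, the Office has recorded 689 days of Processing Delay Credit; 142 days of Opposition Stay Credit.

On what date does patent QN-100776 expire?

2006-07-13

Earliest priority filing: 3 April 1982.
Base term: 3 April 1982 + 22 years → 3 April 2004.
Processing Delay Credit: +689 days → 21 February 2006.
Opposition Stay Credit: +142 days → 13 July 2006.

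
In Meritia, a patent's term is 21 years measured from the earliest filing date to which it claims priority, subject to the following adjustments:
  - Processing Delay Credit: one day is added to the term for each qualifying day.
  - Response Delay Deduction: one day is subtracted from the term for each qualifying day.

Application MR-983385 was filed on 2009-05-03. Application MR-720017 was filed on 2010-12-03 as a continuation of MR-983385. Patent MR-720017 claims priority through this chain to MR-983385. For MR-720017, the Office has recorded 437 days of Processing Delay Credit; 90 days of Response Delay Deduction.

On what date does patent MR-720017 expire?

April 15, 2031

Earliest priority filing: 3 May 2009.
Base term: 3 May 2009 + 21 years → 3 May 2030.
Processing Delay Credit: +437 days → 14 July 2031.
Response Delay Deduction: −90 days → 15 April 2031.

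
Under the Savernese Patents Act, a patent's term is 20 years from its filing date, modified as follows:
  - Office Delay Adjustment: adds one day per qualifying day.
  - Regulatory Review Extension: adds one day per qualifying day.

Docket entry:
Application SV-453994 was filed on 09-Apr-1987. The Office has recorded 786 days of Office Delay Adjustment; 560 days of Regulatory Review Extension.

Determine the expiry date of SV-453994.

Base term: filing date + 20 years → 9 April 2007.
Office Delay Adjustment: +786 days → 3 June 2009.
Regulatory Review Extension: +560 days → 15 December 2010.

2010-12-15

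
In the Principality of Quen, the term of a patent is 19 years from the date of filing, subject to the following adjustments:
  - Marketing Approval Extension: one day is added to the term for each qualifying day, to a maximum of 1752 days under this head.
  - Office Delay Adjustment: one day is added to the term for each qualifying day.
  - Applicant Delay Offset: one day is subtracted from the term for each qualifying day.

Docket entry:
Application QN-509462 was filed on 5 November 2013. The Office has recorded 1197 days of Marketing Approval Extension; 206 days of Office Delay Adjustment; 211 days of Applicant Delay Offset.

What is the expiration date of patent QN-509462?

February 10, 2036

Base term: filing date + 19 years → 5 November 2032.
Marketing Approval Extension: 1197 days (within the 1752-day cap) → +1197 days → 15 February 2036.
Office Delay Adjustment: +206 days → 8 September 2036.
Applicant Delay Offset: −211 days → 10 February 2036.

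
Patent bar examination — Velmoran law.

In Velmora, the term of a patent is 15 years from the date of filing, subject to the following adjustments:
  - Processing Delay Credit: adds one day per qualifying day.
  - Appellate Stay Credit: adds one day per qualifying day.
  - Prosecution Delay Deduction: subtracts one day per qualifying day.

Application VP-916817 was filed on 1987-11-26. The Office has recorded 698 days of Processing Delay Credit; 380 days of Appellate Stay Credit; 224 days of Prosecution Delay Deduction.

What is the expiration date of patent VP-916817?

Base term: filing date + 15 years → 26 November 2002.
Processing Delay Credit: +698 days → 24 October 2004.
Appellate Stay Credit: +380 days → 8 November 2005.
Prosecution Delay Deduction: −224 days → 29 March 2005.

March 29, 2005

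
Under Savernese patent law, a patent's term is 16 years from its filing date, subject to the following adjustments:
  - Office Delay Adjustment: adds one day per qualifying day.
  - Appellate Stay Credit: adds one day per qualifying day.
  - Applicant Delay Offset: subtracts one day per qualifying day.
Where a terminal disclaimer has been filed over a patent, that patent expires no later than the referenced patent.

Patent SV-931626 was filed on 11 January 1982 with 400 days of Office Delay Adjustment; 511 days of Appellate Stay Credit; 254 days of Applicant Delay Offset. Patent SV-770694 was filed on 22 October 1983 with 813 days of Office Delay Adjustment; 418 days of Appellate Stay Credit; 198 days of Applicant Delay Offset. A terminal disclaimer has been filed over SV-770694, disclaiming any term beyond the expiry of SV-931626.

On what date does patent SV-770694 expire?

1999-10-30

Natural term of SV-770694:
  Base: filing + 16 years → 22 October 1999.
  Office Delay Adjustment: +813 days → 12 January 2002.
  Appellate Stay Credit: +418 days → 6 March 2003.
  Applicant Delay Offset: −198 days → 20 August 2002.
Expiry of referenced patent SV-931626:
  Base: filing + 16 years → 11 January 1998.
  Office Delay Adjustment: +400 days → 15 February 1999.
  Appellate Stay Credit: +511 days → 10 July 2000.
  Applicant Delay Offset: −254 days → 30 October 1999.
Terminal disclaimer: SV-770694 expires on the earlier of 20 August 2002 and 30 October 1999.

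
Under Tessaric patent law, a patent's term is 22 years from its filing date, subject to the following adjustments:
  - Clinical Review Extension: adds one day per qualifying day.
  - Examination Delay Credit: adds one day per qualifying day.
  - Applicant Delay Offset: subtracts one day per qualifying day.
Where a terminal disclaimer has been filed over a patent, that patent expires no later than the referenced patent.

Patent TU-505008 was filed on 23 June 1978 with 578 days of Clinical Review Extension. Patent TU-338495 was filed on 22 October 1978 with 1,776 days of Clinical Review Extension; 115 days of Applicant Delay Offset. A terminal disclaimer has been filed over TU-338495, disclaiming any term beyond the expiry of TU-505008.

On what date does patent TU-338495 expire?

Natural term of TU-338495:
  Base: filing + 22 years → 22 October 2000.
  Clinical Review Extension: +1776 days → 2 September 2005.
  Applicant Delay Offset: −115 days → 10 May 2005.
Expiry of referenced patent TU-505008:
  Base: filing + 22 years → 23 June 2000.
  Clinical Review Extension: +578 days → 22 January 2002.
Terminal disclaimer: TU-338495 expires on the earlier of 10 May 2005 and 22 January 2002.

2002-01-22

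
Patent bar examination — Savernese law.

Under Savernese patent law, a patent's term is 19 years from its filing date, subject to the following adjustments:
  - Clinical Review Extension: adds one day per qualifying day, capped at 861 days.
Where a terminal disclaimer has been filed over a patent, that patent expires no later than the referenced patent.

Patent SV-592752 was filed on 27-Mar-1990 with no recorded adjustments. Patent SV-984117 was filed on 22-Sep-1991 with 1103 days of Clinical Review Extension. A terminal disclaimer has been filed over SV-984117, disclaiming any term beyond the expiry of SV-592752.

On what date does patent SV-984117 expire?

2009-03-27

Natural term of SV-984117:
  Base: filing + 19 years → 22 September 2010.
  Clinical Review Extension: 1103 days claimed exceeds the 861-day cap, so +861 days → 30 January 2013.
Expiry of referenced patent SV-592752:
  Base: filing + 19 years → 27 March 2009.
Terminal disclaimer: SV-984117 expires on the earlier of 30 January 2013 and 27 March 2009.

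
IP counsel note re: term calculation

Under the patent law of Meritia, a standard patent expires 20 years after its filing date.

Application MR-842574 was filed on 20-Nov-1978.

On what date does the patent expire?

1998-11-20

Filing date + 20 years → 20 November 1998.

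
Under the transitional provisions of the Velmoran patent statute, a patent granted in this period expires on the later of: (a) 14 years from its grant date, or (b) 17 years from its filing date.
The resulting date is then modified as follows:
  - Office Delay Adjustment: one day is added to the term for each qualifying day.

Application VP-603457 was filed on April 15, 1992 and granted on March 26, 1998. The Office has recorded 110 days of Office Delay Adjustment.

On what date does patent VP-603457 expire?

July 14, 2012

(a) grant + 14 years → 26 March 2012.
(b) filing + 17 years → 15 April 2009.
Later of the two: 26 March 2012.
Office Delay Adjustment: +110 days → 14 July 2012.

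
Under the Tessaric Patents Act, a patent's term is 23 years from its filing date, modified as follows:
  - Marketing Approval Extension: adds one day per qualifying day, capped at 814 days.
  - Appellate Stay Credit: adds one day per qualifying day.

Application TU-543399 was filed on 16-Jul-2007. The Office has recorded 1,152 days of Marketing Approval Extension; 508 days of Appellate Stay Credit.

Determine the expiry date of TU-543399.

Base term: filing date + 23 years → 16 July 2030.
Marketing Approval Extension: 1152 days claimed exceeds the 814-day cap, so +814 days → 7 October 2032.
Appellate Stay Credit: +508 days → 27 February 2034.

2034-02-27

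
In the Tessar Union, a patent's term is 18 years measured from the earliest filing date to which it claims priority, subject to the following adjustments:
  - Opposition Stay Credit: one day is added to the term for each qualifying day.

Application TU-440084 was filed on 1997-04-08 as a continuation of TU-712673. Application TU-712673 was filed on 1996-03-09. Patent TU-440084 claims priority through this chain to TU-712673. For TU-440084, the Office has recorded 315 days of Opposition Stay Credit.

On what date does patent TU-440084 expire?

Earliest priority filing: 9 March 1996.
Base term: 9 March 1996 + 18 years → 9 March 2014.
Opposition Stay Credit: +315 days → 18 January 2015.

2015-01-18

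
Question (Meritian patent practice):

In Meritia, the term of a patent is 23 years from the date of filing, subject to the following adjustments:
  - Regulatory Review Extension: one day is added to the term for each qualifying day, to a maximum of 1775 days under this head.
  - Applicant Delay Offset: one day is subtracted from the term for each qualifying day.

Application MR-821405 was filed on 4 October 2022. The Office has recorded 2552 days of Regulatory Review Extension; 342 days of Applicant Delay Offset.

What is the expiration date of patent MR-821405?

2049-09-06

Base term: filing date + 23 years → 4 October 2045.
Regulatory Review Extension: 2552 days claimed exceeds the 1775-day cap, so +1775 days → 14 August 2050.
Applicant Delay Offset: −342 days → 6 September 2049.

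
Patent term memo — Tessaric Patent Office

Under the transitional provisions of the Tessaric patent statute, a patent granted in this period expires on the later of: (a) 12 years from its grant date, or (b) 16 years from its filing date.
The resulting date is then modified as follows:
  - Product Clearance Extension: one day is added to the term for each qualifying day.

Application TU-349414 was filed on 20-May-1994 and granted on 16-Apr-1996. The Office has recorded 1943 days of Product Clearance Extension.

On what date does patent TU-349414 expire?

September 14, 2015

(a) grant + 12 years → 16 April 2008.
(b) filing + 16 years → 20 May 2010.
Later of the two: 20 May 2010.
Product Clearance Extension: +1943 days → 14 September 2015.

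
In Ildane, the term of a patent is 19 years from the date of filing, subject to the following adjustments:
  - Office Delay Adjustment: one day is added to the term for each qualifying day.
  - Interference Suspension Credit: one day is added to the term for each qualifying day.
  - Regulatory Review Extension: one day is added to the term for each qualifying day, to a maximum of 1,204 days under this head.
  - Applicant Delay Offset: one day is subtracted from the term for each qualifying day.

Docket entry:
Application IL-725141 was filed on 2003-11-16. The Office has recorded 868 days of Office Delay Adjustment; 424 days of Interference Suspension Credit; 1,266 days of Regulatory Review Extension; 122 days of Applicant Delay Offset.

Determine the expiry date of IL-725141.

Base term: filing date + 19 years → 16 November 2022.
Office Delay Adjustment: +868 days → 2 April 2025.
Interference Suspension Credit: +424 days → 31 May 2026.
Regulatory Review Extension: 1266 days claimed exceeds the 1204-day cap, so +1204 days → 16 September 2029.
Applicant Delay Offset: −122 days → 17 May 2029.

May 17, 2029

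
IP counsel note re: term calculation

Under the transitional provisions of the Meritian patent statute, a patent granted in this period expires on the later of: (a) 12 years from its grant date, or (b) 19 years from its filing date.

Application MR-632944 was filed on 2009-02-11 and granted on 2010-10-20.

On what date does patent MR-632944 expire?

2028-02-11

(a) grant + 12 years → 20 October 2022.
(b) filing + 19 years → 11 February 2028.
Later of the two: 11 February 2028.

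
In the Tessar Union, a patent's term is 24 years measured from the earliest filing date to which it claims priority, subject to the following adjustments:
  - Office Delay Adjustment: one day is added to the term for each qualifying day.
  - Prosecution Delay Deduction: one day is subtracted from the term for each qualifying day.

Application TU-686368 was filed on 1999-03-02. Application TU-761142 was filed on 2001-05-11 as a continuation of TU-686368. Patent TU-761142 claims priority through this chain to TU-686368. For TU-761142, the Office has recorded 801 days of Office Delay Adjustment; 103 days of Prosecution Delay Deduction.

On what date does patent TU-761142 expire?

January 28, 2025

Earliest priority filing: 2 March 1999.
Base term: 2 March 1999 + 24 years → 2 March 2023.
Office Delay Adjustment: +801 days → 11 May 2025.
Prosecution Delay Deduction: −103 days → 28 January 2025.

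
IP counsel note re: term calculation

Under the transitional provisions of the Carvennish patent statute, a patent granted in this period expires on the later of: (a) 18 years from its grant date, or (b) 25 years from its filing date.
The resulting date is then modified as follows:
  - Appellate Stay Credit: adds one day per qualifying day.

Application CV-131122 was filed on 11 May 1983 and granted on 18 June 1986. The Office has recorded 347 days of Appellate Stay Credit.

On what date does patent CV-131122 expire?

April 23, 2009

(a) grant + 18 years → 18 June 2004.
(b) filing + 25 years → 11 May 2008.
Later of the two: 11 May 2008.
Appellate Stay Credit: +347 days → 23 April 2009.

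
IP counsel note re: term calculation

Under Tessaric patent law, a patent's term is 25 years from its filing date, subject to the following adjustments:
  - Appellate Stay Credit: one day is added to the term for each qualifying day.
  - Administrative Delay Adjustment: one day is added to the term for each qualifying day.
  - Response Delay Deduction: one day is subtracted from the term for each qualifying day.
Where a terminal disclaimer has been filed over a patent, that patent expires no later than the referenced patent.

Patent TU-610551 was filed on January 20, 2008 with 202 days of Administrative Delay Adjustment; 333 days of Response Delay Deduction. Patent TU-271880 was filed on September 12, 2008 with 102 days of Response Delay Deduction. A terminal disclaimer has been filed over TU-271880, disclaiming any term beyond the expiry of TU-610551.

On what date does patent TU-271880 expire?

September 11, 2032

Natural term of TU-271880:
  Base: filing + 25 years → 12 September 2033.
  Response Delay Deduction: −102 days → 2 June 2033.
Expiry of referenced patent TU-610551:
  Base: filing + 25 years → 20 January 2033.
  Administrative Delay Adjustment: +202 days → 10 August 2033.
  Response Delay Deduction: −333 days → 11 September 2032.
Terminal disclaimer: TU-271880 expires on the earlier of 2 June 2033 and 11 September 2032.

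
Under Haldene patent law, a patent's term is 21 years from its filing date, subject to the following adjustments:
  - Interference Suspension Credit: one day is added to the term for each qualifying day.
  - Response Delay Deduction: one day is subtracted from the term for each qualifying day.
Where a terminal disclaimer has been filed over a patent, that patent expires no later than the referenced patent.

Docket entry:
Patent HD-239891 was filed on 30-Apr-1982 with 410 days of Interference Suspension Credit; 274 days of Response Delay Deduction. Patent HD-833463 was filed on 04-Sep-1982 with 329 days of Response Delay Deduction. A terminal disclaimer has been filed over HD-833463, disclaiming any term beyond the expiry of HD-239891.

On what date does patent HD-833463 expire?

2002-10-10

Natural term of HD-833463:
  Base: filing + 21 years → 4 September 2003.
  Response Delay Deduction: −329 days → 10 October 2002.
Expiry of referenced patent HD-239891:
  Base: filing + 21 years → 30 April 2003.
  Interference Suspension Credit: +410 days → 13 June 2004.
  Response Delay Deduction: −274 days → 13 September 2003.
Terminal disclaimer: HD-833463 expires on the earlier of 10 October 2002 and 13 September 2003.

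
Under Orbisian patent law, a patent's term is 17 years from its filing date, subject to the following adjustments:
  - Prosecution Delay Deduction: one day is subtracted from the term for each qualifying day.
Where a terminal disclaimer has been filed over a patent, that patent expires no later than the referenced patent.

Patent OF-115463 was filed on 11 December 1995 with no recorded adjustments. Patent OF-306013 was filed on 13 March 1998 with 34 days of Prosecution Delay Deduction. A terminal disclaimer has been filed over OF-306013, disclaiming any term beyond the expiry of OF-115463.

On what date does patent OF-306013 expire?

December 11, 2012

Natural term of OF-306013:
  Base: filing + 17 years → 13 March 2015.
  Prosecution Delay Deduction: −34 days → 7 February 2015.
Expiry of referenced patent OF-115463:
  Base: filing + 17 years → 11 December 2012.
Terminal disclaimer: OF-306013 expires on the earlier of 7 February 2015 and 11 December 2012.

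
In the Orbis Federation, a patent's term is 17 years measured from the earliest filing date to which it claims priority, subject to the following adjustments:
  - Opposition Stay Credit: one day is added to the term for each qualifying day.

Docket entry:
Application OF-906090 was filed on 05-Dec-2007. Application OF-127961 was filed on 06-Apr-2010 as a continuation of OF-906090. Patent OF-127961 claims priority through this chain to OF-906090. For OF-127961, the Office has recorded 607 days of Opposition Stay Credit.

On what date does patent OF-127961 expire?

2026-08-04

Earliest priority filing: 5 December 2007.
Base term: 5 December 2007 + 17 years → 5 December 2024.
Opposition Stay Credit: +607 days → 4 August 2026.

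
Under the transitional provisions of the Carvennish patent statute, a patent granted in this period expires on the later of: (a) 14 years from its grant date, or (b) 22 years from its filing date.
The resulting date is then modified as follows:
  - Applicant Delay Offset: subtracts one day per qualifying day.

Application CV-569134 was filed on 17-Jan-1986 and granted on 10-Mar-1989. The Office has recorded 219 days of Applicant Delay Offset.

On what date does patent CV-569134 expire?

June 12, 2007

(a) grant + 14 years → 10 March 2003.
(b) filing + 22 years → 17 January 2008.
Later of the two: 17 January 2008.
Applicant Delay Offset: −219 days → 12 June 2007.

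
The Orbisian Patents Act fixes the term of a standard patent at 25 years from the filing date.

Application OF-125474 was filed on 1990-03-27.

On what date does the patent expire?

Filing date + 25 years → 27 March 2015.

March 27, 2015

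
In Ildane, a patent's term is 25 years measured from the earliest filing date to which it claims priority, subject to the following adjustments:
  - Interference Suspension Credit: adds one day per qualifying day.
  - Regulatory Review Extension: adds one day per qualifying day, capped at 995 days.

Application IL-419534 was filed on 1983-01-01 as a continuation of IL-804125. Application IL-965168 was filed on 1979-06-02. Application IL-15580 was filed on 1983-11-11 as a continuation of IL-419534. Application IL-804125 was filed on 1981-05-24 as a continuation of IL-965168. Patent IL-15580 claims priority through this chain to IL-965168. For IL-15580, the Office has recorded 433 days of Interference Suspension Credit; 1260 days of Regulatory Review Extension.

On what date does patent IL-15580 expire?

Earliest priority filing: 2 June 1979.
Base term: 2 June 1979 + 25 years → 2 June 2004.
Interference Suspension Credit: +433 days → 9 August 2005.
Regulatory Review Extension: 1260 days claimed exceeds the 995-day cap, so +995 days → 30 April 2008.

April 30, 2008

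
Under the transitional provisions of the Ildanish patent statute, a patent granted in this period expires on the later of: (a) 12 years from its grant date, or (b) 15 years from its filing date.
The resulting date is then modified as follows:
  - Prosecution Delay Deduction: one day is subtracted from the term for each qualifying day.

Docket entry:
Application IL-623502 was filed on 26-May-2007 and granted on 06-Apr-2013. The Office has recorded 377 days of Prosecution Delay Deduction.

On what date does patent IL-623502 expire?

2024-03-25

(a) grant + 12 years → 6 April 2025.
(b) filing + 15 years → 26 May 2022.
Later of the two: 6 April 2025.
Prosecution Delay Deduction: −377 days → 25 March 2024.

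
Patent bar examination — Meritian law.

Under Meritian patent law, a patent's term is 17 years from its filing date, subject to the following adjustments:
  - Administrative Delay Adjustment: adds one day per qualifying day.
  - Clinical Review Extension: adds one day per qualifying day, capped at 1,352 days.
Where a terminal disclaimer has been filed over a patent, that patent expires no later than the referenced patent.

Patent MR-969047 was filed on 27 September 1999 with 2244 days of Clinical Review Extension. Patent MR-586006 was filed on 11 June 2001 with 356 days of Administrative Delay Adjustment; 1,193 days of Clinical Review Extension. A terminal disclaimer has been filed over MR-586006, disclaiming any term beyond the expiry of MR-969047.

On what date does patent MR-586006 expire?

Natural term of MR-586006:
  Base: filing + 17 years → 11 June 2018.
  Administrative Delay Adjustment: +356 days → 2 June 2019.
  Clinical Review Extension: 1193 days (within the 1352-day cap) → +1193 days → 7 September 2022.
Expiry of referenced patent MR-969047:
  Base: filing + 17 years → 27 September 2016.
  Clinical Review Extension: 2244 days claimed exceeds the 1352-day cap, so +1352 days → 10 June 2020.
Terminal disclaimer: MR-586006 expires on the earlier of 7 September 2022 and 10 June 2020.

2020-06-10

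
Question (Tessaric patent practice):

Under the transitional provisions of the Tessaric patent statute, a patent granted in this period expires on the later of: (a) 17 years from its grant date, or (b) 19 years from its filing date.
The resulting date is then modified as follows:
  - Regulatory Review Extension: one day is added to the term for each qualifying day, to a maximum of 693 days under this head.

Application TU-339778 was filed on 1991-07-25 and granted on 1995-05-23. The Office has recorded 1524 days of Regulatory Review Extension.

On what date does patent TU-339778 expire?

April 16, 2014

(a) grant + 17 years → 23 May 2012.
(b) filing + 19 years → 25 July 2010.
Later of the two: 23 May 2012.
Regulatory Review Extension: 1524 days claimed exceeds the 693-day cap, so +693 days → 16 April 2014.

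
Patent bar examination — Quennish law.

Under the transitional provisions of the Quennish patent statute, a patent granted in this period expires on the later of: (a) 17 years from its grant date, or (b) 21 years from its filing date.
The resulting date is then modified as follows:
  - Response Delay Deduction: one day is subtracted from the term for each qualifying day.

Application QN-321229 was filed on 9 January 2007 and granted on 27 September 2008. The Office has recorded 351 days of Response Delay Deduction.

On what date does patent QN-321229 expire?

(a) grant + 17 years → 27 September 2025.
(b) filing + 21 years → 9 January 2028.
Later of the two: 9 January 2028.
Response Delay Deduction: −351 days → 23 January 2027.

2027-01-23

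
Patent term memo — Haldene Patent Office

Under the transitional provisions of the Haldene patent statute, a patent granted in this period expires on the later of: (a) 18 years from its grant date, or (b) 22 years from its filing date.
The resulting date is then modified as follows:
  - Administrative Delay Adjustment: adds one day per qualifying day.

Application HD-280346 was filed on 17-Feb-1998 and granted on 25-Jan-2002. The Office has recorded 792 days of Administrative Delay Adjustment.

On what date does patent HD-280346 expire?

(a) grant + 18 years → 25 January 2020.
(b) filing + 22 years → 17 February 2020.
Later of the two: 17 February 2020.
Administrative Delay Adjustment: +792 days → 19 April 2022.

2022-04-19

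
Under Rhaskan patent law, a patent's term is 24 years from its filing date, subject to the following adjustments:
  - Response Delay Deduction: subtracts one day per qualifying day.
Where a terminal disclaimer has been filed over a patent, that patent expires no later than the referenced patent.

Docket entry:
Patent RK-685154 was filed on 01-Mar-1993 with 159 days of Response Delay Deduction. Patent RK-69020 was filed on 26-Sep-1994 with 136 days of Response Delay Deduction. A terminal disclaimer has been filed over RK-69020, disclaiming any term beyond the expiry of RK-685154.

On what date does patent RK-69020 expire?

September 23, 2016

Natural term of RK-69020:
  Base: filing + 24 years → 26 September 2018.
  Response Delay Deduction: −136 days → 13 May 2018.
Expiry of referenced patent RK-685154:
  Base: filing + 24 years → 1 March 2017.
  Response Delay Deduction: −159 days → 23 September 2016.
Terminal disclaimer: RK-69020 expires on the earlier of 13 May 2018 and 23 September 2016.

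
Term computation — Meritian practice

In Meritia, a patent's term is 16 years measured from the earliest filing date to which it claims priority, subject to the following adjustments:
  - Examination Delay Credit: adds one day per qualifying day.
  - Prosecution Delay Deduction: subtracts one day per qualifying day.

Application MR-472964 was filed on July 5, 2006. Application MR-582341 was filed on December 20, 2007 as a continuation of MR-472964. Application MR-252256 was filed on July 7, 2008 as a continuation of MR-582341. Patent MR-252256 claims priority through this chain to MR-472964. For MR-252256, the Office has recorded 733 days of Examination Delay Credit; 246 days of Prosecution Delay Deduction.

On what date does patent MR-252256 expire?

November 4, 2023

Earliest priority filing: 5 July 2006.
Base term: 5 July 2006 + 16 years → 5 July 2022.
Examination Delay Credit: +733 days → 7 July 2024.
Prosecution Delay Deduction: −246 days → 4 November 2023.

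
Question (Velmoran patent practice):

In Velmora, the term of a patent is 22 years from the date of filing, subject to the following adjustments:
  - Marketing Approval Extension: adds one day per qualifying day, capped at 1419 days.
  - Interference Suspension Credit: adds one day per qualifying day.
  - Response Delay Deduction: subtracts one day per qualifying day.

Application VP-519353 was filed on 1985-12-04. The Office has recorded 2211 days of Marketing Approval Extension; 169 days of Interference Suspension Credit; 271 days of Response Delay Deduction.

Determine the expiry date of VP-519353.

July 13, 2011

Base term: filing date + 22 years → 4 December 2007.
Marketing Approval Extension: 2211 days claimed exceeds the 1419-day cap, so +1419 days → 23 October 2011.
Interference Suspension Credit: +169 days → 9 April 2012.
Response Delay Deduction: −271 days → 13 July 2011.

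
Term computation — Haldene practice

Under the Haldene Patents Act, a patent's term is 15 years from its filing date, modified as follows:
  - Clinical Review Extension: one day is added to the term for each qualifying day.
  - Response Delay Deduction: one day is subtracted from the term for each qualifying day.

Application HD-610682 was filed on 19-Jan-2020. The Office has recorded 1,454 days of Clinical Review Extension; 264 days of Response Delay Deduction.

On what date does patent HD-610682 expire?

April 23, 2038

Base term: filing date + 15 years → 19 January 2035.
Clinical Review Extension: +1454 days → 12 January 2039.
Response Delay Deduction: −264 days → 23 April 2038.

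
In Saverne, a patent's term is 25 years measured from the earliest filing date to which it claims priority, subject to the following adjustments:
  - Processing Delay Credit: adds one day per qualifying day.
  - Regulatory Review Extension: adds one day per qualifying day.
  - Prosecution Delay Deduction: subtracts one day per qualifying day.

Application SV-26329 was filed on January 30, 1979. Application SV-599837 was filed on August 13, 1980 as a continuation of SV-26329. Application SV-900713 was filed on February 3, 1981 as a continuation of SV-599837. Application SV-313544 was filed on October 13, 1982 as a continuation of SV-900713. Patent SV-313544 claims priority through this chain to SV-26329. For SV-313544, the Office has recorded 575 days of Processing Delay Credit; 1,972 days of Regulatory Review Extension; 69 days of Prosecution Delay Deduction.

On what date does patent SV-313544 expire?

Earliest priority filing: 30 January 1979.
Base term: 30 January 1979 + 25 years → 30 January 2004.
Processing Delay Credit: +575 days → 27 August 2005.
Regulatory Review Extension: +1972 days → 20 January 2011.
Prosecution Delay Deduction: −69 days → 12 November 2010.

2010-11-12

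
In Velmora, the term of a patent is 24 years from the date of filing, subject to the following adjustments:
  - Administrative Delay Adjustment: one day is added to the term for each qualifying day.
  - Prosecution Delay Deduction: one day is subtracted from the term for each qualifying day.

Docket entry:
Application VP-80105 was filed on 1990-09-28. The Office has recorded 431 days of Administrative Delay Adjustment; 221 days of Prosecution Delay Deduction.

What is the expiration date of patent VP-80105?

Base term: filing date + 24 years → 28 September 2014.
Administrative Delay Adjustment: +431 days → 3 December 2015.
Prosecution Delay Deduction: −221 days → 26 April 2015.

2015-04-26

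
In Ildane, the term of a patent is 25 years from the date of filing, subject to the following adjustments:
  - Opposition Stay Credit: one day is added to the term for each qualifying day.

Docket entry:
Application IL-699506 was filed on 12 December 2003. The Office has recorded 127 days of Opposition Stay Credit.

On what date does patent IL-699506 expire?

April 18, 2029

Base term: filing date + 25 years → 12 December 2028.
Opposition Stay Credit: +127 days → 18 April 2029.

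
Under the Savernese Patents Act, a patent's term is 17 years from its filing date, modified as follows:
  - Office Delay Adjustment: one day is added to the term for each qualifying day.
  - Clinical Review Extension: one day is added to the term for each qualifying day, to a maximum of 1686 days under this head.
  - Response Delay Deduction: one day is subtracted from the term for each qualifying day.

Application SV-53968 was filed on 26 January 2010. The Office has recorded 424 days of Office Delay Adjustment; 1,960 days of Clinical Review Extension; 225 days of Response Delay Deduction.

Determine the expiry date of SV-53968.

Base term: filing date + 17 years → 26 January 2027.
Office Delay Adjustment: +424 days → 25 March 2028.
Clinical Review Extension: 1960 days claimed exceeds the 1686-day cap, so +1686 days → 5 November 2032.
Response Delay Deduction: −225 days → 25 March 2032.

March 25, 2032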